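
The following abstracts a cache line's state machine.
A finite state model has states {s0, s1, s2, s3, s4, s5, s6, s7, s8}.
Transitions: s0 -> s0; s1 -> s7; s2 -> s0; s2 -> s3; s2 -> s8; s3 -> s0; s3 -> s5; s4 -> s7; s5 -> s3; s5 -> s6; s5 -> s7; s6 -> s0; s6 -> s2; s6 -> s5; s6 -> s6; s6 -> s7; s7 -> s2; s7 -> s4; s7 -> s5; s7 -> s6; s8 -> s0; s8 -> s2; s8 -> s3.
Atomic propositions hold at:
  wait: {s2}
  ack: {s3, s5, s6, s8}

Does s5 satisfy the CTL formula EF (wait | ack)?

Sat(wait | ack) = {s2, s3, s5, s6, s8}
EF (wait | ack): least fixpoint, start Z0 = {s2, s3, s5, s6, s8}, add states with some successor in Z. Z1 = {s2, s3, s5, s6, s7, s8}; Z2 = {s1, s2, s3, s4, s5, s6, s7, s8}; fixed.
Sat(EF (wait | ack)) = {s1, s2, s3, s4, s5, s6, s7, s8}
s5 ∈ Sat(EF (wait | ack)) = {s1, s2, s3, s4, s5, s6, s7, s8}, so the formula holds at s5.

Yes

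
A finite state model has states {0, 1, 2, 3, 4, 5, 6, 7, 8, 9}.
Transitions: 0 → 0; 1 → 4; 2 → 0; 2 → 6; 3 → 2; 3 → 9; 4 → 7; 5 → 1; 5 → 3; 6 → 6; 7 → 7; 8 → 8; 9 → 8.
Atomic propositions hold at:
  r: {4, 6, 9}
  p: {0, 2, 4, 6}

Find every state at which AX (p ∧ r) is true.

Sat(p ∧ r) = {4, 6}
Sat(AX (p ∧ r)) = {s : every successor in {4, 6}} = {1, 6}

{1, 6}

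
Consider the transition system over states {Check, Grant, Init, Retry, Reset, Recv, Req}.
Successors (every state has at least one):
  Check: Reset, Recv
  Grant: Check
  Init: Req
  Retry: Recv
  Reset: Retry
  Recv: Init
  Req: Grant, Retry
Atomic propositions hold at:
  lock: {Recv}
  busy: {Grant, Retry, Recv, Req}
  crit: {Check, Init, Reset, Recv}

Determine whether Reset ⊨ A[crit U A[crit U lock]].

No

A[crit U lock]: least fixpoint, start Z0 = Sat(lock) = {Recv}, add states in Sat(crit) with every successor in Z. Already a fixed point.
Sat(A[crit U lock]) = {Recv}
A[crit U A[crit U lock]]: least fixpoint, start Z0 = Sat(A[crit U lock]) = {Recv}, add states in Sat(crit) with every successor in Z. Already a fixed point.
Sat(A[crit U A[crit U lock]]) = {Recv}
Reset ∉ Sat(A[crit U A[crit U lock]]) = {Recv}, so the formula does not hold at Reset.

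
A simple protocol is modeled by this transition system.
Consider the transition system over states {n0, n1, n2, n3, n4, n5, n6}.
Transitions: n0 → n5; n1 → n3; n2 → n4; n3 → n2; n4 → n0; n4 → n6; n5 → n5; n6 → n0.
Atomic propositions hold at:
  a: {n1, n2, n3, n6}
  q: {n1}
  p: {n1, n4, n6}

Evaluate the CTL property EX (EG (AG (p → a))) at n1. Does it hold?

No

Sat(p → a) = {n0, n1, n2, n3, n5, n6}
AG (p → a): greatest fixpoint, start Z0 = {n0, n1, n2, n3, n5, n6}, keep only states in Sat with every successor in Z. Z1 = {n0, n1, n3, n5, n6}; Z2 = {n0, n1, n5, n6}; Z3 = {n0, n5, n6}; fixed.
Sat(AG (p → a)) = {n0, n5, n6}
EG (AG (p → a)): greatest fixpoint, start Z0 = {n0, n5, n6}, keep only states in Sat with some successor in Z. Already a fixed point.
Sat(EG (AG (p → a))) = {n0, n5, n6}
Sat(EX (EG (AG (p → a)))) = {s : some successor in {n0, n5, n6}} = {n0, n4, n5, n6}
n1 ∉ Sat(EX (EG (AG (p → a)))) = {n0, n4, n5, n6}, so the formula does not hold at n1.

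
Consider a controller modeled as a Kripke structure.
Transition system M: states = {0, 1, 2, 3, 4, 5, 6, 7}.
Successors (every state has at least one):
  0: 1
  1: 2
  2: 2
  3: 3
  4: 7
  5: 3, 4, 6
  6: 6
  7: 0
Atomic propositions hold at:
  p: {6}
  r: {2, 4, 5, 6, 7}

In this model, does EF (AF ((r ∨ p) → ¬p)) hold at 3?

Sat(r ∨ p) = {2, 4, 5, 6, 7}
Sat(¬p) = {0, 1, 2, 3, 4, 5, 7}
Sat((r ∨ p) → ¬p) = {0, 1, 2, 3, 4, 5, 7}
AF ((r ∨ p) → ¬p): least fixpoint, start Z0 = {0, 1, 2, 3, 4, 5, 7}, add states with every successor in Z. Already a fixed point.
Sat(AF ((r ∨ p) → ¬p)) = {0, 1, 2, 3, 4, 5, 7}
EF (AF ((r ∨ p) → ¬p)): least fixpoint, start Z0 = {0, 1, 2, 3, 4, 5, 7}, add states with some successor in Z. Already a fixed point.
Sat(EF (AF ((r ∨ p) → ¬p))) = {0, 1, 2, 3, 4, 5, 7}
3 ∈ Sat(EF (AF ((r ∨ p) → ¬p))) = {0, 1, 2, 3, 4, 5, 7}, so the formula holds at 3.

Yes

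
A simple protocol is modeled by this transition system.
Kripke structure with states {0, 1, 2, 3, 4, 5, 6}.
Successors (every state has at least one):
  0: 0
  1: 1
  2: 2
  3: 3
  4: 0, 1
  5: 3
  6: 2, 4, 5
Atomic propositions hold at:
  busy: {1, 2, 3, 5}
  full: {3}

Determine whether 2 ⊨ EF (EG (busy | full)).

Sat(busy | full) = {1, 2, 3, 5}
EG (busy | full): greatest fixpoint, start Z0 = {1, 2, 3, 5}, keep only states in Sat with some successor in Z. Already a fixed point.
Sat(EG (busy | full)) = {1, 2, 3, 5}
EF (EG (busy | full)): least fixpoint, start Z0 = {1, 2, 3, 5}, add states with some successor in Z. Z1 = {1, 2, 3, 4, 5, 6}; fixed.
Sat(EF (EG (busy | full))) = {1, 2, 3, 4, 5, 6}
2 ∈ Sat(EF (EG (busy | full))) = {1, 2, 3, 4, 5, 6}, so the formula holds at 2.

Yes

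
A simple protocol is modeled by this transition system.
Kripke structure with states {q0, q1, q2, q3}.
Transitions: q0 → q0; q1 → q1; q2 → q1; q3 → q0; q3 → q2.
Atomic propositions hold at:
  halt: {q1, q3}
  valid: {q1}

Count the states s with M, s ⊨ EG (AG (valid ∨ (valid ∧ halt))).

1

Sat(valid ∧ halt) = {q1}
Sat(valid ∨ (valid ∧ halt)) = {q1}
AG (valid ∨ (valid ∧ halt)): greatest fixpoint, start Z0 = {q1}, keep only states in Sat with every successor in Z. Already a fixed point.
Sat(AG (valid ∨ (valid ∧ halt))) = {q1}
EG (AG (valid ∨ (valid ∧ halt))): greatest fixpoint, start Z0 = {q1}, keep only states in Sat with some successor in Z. Already a fixed point.
Sat(EG (AG (valid ∨ (valid ∧ halt)))) = {q1}
|Sat(EG (AG (valid ∨ (valid ∧ halt))))| = |{q1}| = 1.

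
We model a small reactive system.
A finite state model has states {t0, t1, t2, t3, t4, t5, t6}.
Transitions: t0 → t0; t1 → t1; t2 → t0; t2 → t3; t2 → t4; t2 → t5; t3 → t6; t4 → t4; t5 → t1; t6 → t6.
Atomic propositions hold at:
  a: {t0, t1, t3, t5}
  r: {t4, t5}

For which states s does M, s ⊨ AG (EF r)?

{t4}

EF r: least fixpoint, start Z0 = {t4, t5}, add states with some successor in Z. Z1 = {t2, t4, t5}; fixed.
Sat(EF r) = {t2, t4, t5}
AG (EF r): greatest fixpoint, start Z0 = {t2, t4, t5}, keep only states in Sat with every successor in Z. Z1 = {t4}; fixed.
Sat(AG (EF r)) = {t4}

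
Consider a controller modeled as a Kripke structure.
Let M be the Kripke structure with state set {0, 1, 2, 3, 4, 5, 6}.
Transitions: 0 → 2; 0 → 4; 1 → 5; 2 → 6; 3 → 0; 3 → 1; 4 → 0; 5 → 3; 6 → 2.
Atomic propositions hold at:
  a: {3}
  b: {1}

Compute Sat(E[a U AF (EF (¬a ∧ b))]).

{1, 3, 5}

Sat(¬a) = {0, 1, 2, 4, 5, 6}
Sat(¬a ∧ b) = {1}
EF (¬a ∧ b): least fixpoint, start Z0 = {1}, add states with some successor in Z. Z1 = {1, 3}; Z2 = {1, 3, 5}; fixed.
Sat(EF (¬a ∧ b)) = {1, 3, 5}
AF (EF (¬a ∧ b)): least fixpoint, start Z0 = {1, 3, 5}, add states with every successor in Z. Already a fixed point.
Sat(AF (EF (¬a ∧ b))) = {1, 3, 5}
E[a U AF (EF (¬a ∧ b))]: least fixpoint, start Z0 = Sat(AF (EF (¬a ∧ b))) = {1, 3, 5}, add states in Sat(a) with some successor in Z. Already a fixed point.
Sat(E[a U AF (EF (¬a ∧ b))]) = {1, 3, 5}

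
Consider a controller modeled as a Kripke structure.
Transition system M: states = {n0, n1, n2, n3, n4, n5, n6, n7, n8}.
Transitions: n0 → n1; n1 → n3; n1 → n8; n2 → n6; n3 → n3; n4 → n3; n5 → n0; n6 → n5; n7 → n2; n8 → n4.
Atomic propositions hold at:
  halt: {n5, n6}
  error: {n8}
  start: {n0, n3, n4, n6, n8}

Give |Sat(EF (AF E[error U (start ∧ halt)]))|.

Sat(start ∧ halt) = {n6}
E[error U (start ∧ halt)]: least fixpoint, start Z0 = Sat((start ∧ halt)) = {n6}, add states in Sat(error) with some successor in Z. Already a fixed point.
Sat(E[error U (start ∧ halt)]) = {n6}
AF E[error U (start ∧ halt)]: least fixpoint, start Z0 = {n6}, add states with every successor in Z. Z1 = {n2, n6}; Z2 = {n2, n6, n7}; fixed.
Sat(AF E[error U (start ∧ halt)]) = {n2, n6, n7}
EF (AF E[error U (start ∧ halt)]): least fixpoint, start Z0 = {n2, n6, n7}, add states with some successor in Z. Already a fixed point.
Sat(EF (AF E[error U (start ∧ halt)])) = {n2, n6, n7}
|Sat(EF (AF E[error U (start ∧ halt)]))| = |{n2, n6, n7}| = 3.

3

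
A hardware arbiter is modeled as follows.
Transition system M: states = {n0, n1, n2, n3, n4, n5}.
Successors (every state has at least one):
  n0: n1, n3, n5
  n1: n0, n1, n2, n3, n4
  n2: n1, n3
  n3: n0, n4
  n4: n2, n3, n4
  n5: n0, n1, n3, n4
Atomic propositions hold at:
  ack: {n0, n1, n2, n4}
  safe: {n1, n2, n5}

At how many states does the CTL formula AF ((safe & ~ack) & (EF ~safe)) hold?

1

Sat(~ack) = {n3, n5}
Sat(safe & ~ack) = {n5}
Sat(~safe) = {n0, n3, n4}
EF ~safe: least fixpoint, start Z0 = {n0, n3, n4}, add states with some successor in Z. Z1 = {n0, n1, n2, n3, n4, n5}; fixed.
Sat(EF ~safe) = {n0, n1, n2, n3, n4, n5}
Sat((safe & ~ack) & (EF ~safe)) = {n5}
AF ((safe & ~ack) & (EF ~safe)): least fixpoint, start Z0 = {n5}, add states with every successor in Z. Already a fixed point.
Sat(AF ((safe & ~ack) & (EF ~safe))) = {n5}
|Sat(AF ((safe & ~ack) & (EF ~safe)))| = |{n5}| = 1.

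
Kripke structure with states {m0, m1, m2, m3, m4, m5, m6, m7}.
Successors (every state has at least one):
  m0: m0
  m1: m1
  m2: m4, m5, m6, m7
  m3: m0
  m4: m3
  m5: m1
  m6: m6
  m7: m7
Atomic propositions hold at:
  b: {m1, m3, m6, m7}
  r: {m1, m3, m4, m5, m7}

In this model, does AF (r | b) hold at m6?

Sat(r | b) = {m1, m3, m4, m5, m6, m7}
AF (r | b): least fixpoint, start Z0 = {m1, m3, m4, m5, m6, m7}, add states with every successor in Z. Z1 = {m1, m2, m3, m4, m5, m6, m7}; fixed.
Sat(AF (r | b)) = {m1, m2, m3, m4, m5, m6, m7}
m6 ∈ Sat(AF (r | b)) = {m1, m2, m3, m4, m5, m6, m7}, so the formula holds at m6.

Yes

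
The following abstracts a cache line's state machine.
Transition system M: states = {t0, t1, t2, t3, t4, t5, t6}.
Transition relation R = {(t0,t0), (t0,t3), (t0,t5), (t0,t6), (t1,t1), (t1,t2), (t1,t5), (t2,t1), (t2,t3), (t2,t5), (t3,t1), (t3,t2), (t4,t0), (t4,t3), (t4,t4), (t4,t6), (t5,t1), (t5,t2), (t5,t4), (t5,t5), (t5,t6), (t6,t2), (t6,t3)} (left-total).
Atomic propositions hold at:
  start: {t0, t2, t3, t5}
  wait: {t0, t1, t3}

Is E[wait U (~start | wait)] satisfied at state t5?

Sat(~start) = {t1, t4, t6}
Sat(~start | wait) = {t0, t1, t3, t4, t6}
E[wait U (~start | wait)]: least fixpoint, start Z0 = Sat((~start | wait)) = {t0, t1, t3, t4, t6}, add states in Sat(wait) with some successor in Z. Already a fixed point.
Sat(E[wait U (~start | wait)]) = {t0, t1, t3, t4, t6}
t5 ∉ Sat(E[wait U (~start | wait)]) = {t0, t1, t3, t4, t6}, so the formula does not hold at t5.

No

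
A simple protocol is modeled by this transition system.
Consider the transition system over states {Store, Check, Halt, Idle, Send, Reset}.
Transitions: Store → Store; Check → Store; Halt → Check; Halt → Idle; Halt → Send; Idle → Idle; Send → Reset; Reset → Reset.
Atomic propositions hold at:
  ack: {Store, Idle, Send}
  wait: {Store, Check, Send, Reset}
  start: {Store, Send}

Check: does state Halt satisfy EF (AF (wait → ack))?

Yes

Sat(wait → ack) = {Store, Halt, Idle, Send}
AF (wait → ack): least fixpoint, start Z0 = {Store, Halt, Idle, Send}, add states with every successor in Z. Z1 = {Store, Check, Halt, Idle, Send}; fixed.
Sat(AF (wait → ack)) = {Store, Check, Halt, Idle, Send}
EF (AF (wait → ack)): least fixpoint, start Z0 = {Store, Check, Halt, Idle, Send}, add states with some successor in Z. Already a fixed point.
Sat(EF (AF (wait → ack))) = {Store, Check, Halt, Idle, Send}
Halt ∈ Sat(EF (AF (wait → ack))) = {Store, Check, Halt, Idle, Send}, so the formula holds at Halt.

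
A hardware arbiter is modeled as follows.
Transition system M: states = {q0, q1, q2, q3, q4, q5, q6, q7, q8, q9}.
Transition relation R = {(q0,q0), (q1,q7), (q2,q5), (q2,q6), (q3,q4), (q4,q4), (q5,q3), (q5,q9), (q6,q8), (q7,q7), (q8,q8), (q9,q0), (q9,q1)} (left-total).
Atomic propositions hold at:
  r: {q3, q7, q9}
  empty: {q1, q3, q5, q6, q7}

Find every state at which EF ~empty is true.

Sat(~empty) = {q0, q2, q4, q8, q9}
EF ~empty: least fixpoint, start Z0 = {q0, q2, q4, q8, q9}, add states with some successor in Z. Z1 = {q0, q2, q3, q4, q5, q6, q8, q9}; fixed.
Sat(EF ~empty) = {q0, q2, q3, q4, q5, q6, q8, q9}

{q0, q2, q3, q4, q5, q6, q8, q9}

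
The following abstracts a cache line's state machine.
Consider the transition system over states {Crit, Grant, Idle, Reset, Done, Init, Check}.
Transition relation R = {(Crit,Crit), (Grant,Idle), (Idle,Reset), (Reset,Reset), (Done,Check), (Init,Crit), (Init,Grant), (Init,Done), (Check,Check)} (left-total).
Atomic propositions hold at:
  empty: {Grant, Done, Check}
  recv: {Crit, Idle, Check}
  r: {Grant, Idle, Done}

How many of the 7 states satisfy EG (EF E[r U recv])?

E[r U recv]: least fixpoint, start Z0 = Sat(recv) = {Crit, Idle, Check}, add states in Sat(r) with some successor in Z. Z1 = {Crit, Grant, Idle, Done, Check}; fixed.
Sat(E[r U recv]) = {Crit, Grant, Idle, Done, Check}
EF E[r U recv]: least fixpoint, start Z0 = {Crit, Grant, Idle, Done, Check}, add states with some successor in Z. Z1 = {Crit, Grant, Idle, Done, Init, Check}; fixed.
Sat(EF E[r U recv]) = {Crit, Grant, Idle, Done, Init, Check}
EG (EF E[r U recv]): greatest fixpoint, start Z0 = {Crit, Grant, Idle, Done, Init, Check}, keep only states in Sat with some successor in Z. Z1 = {Crit, Grant, Done, Init, Check}; Z2 = {Crit, Done, Init, Check}; fixed.
Sat(EG (EF E[r U recv])) = {Crit, Done, Init, Check}
|Sat(EG (EF E[r U recv]))| = |{Crit, Done, Init, Check}| = 4.

4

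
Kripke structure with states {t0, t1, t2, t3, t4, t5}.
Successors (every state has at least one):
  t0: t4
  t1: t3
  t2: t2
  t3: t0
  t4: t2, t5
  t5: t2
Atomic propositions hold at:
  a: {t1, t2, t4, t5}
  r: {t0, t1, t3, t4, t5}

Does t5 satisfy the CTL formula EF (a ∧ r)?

Yes

Sat(a ∧ r) = {t1, t4, t5}
EF (a ∧ r): least fixpoint, start Z0 = {t1, t4, t5}, add states with some successor in Z. Z1 = {t0, t1, t4, t5}; Z2 = {t0, t1, t3, t4, t5}; fixed.
Sat(EF (a ∧ r)) = {t0, t1, t3, t4, t5}
t5 ∈ Sat(EF (a ∧ r)) = {t0, t1, t3, t4, t5}, so the formula holds at t5.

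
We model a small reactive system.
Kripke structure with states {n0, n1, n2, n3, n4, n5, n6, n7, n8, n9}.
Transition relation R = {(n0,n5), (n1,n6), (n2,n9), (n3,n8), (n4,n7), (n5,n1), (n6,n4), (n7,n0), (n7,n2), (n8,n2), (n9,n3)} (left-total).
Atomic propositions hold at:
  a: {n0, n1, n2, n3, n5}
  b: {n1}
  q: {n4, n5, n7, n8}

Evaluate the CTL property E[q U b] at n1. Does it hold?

Yes

E[q U b]: least fixpoint, start Z0 = Sat(b) = {n1}, add states in Sat(q) with some successor in Z. Z1 = {n1, n5}; fixed.
Sat(E[q U b]) = {n1, n5}
n1 ∈ Sat(E[q U b]) = {n1, n5}, so the formula holds at n1.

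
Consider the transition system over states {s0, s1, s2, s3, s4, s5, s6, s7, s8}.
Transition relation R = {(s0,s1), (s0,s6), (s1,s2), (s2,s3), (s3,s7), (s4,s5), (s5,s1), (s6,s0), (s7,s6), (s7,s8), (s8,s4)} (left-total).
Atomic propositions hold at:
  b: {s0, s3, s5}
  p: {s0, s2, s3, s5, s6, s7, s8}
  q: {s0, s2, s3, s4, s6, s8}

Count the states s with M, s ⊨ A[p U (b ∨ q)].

8

Sat(b ∨ q) = {s0, s2, s3, s4, s5, s6, s8}
A[p U (b ∨ q)]: least fixpoint, start Z0 = Sat((b ∨ q)) = {s0, s2, s3, s4, s5, s6, s8}, add states in Sat(p) with every successor in Z. Z1 = {s0, s2, s3, s4, s5, s6, s7, s8}; fixed.
Sat(A[p U (b ∨ q)]) = {s0, s2, s3, s4, s5, s6, s7, s8}
|Sat(A[p U (b ∨ q)])| = |{s0, s2, s3, s4, s5, s6, s7, s8}| = 8.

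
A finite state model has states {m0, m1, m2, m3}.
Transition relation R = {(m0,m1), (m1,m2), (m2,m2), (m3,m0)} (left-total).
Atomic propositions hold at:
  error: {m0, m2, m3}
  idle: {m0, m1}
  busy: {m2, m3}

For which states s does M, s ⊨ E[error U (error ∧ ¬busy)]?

{m0, m3}

Sat(¬busy) = {m0, m1}
Sat(error ∧ ¬busy) = {m0}
E[error U (error ∧ ¬busy)]: least fixpoint, start Z0 = Sat((error ∧ ¬busy)) = {m0}, add states in Sat(error) with some successor in Z. Z1 = {m0, m3}; fixed.
Sat(E[error U (error ∧ ¬busy)]) = {m0, m3}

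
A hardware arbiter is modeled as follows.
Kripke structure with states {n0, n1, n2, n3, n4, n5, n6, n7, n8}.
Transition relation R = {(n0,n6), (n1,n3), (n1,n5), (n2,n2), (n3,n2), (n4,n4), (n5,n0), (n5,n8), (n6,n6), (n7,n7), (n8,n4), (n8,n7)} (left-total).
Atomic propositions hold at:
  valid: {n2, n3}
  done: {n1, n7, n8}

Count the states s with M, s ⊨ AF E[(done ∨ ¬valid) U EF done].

4

Sat(¬valid) = {n0, n1, n4, n5, n6, n7, n8}
Sat(done ∨ ¬valid) = {n0, n1, n4, n5, n6, n7, n8}
EF done: least fixpoint, start Z0 = {n1, n7, n8}, add states with some successor in Z. Z1 = {n1, n5, n7, n8}; fixed.
Sat(EF done) = {n1, n5, n7, n8}
E[(done ∨ ¬valid) U EF done]: least fixpoint, start Z0 = Sat(EF done) = {n1, n5, n7, n8}, add states in Sat(done ∨ ¬valid) with some successor in Z. Already a fixed point.
Sat(E[(done ∨ ¬valid) U EF done]) = {n1, n5, n7, n8}
AF E[(done ∨ ¬valid) U EF done]: least fixpoint, start Z0 = {n1, n5, n7, n8}, add states with every successor in Z. Already a fixed point.
Sat(AF E[(done ∨ ¬valid) U EF done]) = {n1, n5, n7, n8}
|Sat(AF E[(done ∨ ¬valid) U EF done])| = |{n1, n5, n7, n8}| = 4.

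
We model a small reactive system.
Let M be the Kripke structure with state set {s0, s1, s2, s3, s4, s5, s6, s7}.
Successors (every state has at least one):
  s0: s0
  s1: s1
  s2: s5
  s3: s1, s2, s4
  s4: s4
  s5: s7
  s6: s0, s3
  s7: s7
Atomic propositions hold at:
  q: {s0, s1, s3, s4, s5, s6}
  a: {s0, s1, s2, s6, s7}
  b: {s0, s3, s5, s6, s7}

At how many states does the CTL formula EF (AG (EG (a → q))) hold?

5

Sat(a → q) = {s0, s1, s3, s4, s5, s6}
EG (a → q): greatest fixpoint, start Z0 = {s0, s1, s3, s4, s5, s6}, keep only states in Sat with some successor in Z. Z1 = {s0, s1, s3, s4, s6}; fixed.
Sat(EG (a → q)) = {s0, s1, s3, s4, s6}
AG (EG (a → q)): greatest fixpoint, start Z0 = {s0, s1, s3, s4, s6}, keep only states in Sat with every successor in Z. Z1 = {s0, s1, s4, s6}; Z2 = {s0, s1, s4}; fixed.
Sat(AG (EG (a → q))) = {s0, s1, s4}
EF (AG (EG (a → q))): least fixpoint, start Z0 = {s0, s1, s4}, add states with some successor in Z. Z1 = {s0, s1, s3, s4, s6}; fixed.
Sat(EF (AG (EG (a → q)))) = {s0, s1, s3, s4, s6}
|Sat(EF (AG (EG (a → q))))| = |{s0, s1, s3, s4, s6}| = 5.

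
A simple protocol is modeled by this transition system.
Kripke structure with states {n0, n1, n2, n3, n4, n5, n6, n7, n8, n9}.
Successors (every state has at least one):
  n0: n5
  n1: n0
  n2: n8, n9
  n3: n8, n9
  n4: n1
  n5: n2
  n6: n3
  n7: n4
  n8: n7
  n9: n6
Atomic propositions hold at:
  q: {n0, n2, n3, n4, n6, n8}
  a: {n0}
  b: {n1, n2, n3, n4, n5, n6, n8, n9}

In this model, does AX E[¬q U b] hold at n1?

No

Sat(¬q) = {n1, n5, n7, n9}
E[¬q U b]: least fixpoint, start Z0 = Sat(b) = {n1, n2, n3, n4, n5, n6, n8, n9}, add states in Sat(¬q) with some successor in Z. Z1 = {n1, n2, n3, n4, n5, n6, n7, n8, n9}; fixed.
Sat(E[¬q U b]) = {n1, n2, n3, n4, n5, n6, n7, n8, n9}
Sat(AX E[¬q U b]) = {s : every successor in {n1, n2, n3, n4, n5, n6, n7, n8, n9}} = {n0, n2, n3, n4, n5, n6, n7, n8, n9}
n1 ∉ Sat(AX E[¬q U b]) = {n0, n2, n3, n4, n5, n6, n7, n8, n9}, so the formula does not hold at n1.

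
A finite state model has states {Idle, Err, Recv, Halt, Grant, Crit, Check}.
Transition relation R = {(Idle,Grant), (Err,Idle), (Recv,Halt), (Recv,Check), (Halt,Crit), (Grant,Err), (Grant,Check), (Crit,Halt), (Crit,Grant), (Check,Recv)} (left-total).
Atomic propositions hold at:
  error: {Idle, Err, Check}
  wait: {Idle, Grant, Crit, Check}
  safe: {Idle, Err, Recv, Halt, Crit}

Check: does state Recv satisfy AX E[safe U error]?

No

E[safe U error]: least fixpoint, start Z0 = Sat(error) = {Idle, Err, Check}, add states in Sat(safe) with some successor in Z. Z1 = {Idle, Err, Recv, Check}; fixed.
Sat(E[safe U error]) = {Idle, Err, Recv, Check}
Sat(AX E[safe U error]) = {s : every successor in {Idle, Err, Recv, Check}} = {Err, Grant, Check}
Recv ∉ Sat(AX E[safe U error]) = {Err, Grant, Check}, so the formula does not hold at Recv.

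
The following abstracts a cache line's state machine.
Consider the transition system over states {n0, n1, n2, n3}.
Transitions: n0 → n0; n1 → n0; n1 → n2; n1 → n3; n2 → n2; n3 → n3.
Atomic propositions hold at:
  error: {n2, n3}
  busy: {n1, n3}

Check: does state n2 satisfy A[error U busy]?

A[error U busy]: least fixpoint, start Z0 = Sat(busy) = {n1, n3}, add states in Sat(error) with every successor in Z. Already a fixed point.
Sat(A[error U busy]) = {n1, n3}
n2 ∉ Sat(A[error U busy]) = {n1, n3}, so the formula does not hold at n2.

No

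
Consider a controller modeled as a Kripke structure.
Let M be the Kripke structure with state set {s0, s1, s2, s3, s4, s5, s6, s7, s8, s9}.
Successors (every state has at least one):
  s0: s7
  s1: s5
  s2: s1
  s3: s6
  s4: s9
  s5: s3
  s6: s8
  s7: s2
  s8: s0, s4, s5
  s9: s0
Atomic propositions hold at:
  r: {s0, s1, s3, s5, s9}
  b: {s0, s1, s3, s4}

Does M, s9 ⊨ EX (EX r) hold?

No

Sat(EX r) = {s : some successor in {s0, s1, s3, s5, s9}} = {s1, s2, s4, s5, s8, s9}
Sat(EX (EX r)) = {s : some successor in {s1, s2, s4, s5, s8, s9}} = {s1, s2, s4, s6, s7, s8}
s9 ∉ Sat(EX (EX r)) = {s1, s2, s4, s6, s7, s8}, so the formula does not hold at s9.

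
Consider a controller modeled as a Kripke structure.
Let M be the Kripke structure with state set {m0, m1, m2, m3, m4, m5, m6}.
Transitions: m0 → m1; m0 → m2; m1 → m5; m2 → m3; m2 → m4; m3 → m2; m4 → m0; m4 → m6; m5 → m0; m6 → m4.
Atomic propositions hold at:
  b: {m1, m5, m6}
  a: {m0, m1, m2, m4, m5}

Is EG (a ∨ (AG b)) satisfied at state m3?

No

AG b: greatest fixpoint, start Z0 = {m1, m5, m6}, keep only states in Sat with every successor in Z. Z1 = {m1}; Z2 = ∅; fixed.
Sat(AG b) = ∅
Sat(a ∨ (AG b)) = {m0, m1, m2, m4, m5}
EG (a ∨ (AG b)): greatest fixpoint, start Z0 = {m0, m1, m2, m4, m5}, keep only states in Sat with some successor in Z. Already a fixed point.
Sat(EG (a ∨ (AG b))) = {m0, m1, m2, m4, m5}
m3 ∉ Sat(EG (a ∨ (AG b))) = {m0, m1, m2, m4, m5}, so the formula does not hold at m3.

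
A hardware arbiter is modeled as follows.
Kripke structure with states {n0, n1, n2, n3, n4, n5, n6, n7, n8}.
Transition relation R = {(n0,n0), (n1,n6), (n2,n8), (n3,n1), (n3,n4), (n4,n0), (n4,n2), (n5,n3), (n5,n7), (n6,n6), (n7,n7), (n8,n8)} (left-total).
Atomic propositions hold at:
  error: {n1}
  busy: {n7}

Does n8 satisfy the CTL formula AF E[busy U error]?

No

E[busy U error]: least fixpoint, start Z0 = Sat(error) = {n1}, add states in Sat(busy) with some successor in Z. Already a fixed point.
Sat(E[busy U error]) = {n1}
AF E[busy U error]: least fixpoint, start Z0 = {n1}, add states with every successor in Z. Already a fixed point.
Sat(AF E[busy U error]) = {n1}
n8 ∉ Sat(AF E[busy U error]) = {n1}, so the formula does not hold at n8.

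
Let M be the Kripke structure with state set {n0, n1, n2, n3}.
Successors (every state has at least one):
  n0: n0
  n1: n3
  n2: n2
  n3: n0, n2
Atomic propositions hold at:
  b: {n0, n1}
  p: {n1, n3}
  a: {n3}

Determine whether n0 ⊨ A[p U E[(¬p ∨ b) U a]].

Sat(¬p) = {n0, n2}
Sat(¬p ∨ b) = {n0, n1, n2}
E[(¬p ∨ b) U a]: least fixpoint, start Z0 = Sat(a) = {n3}, add states in Sat(¬p ∨ b) with some successor in Z. Z1 = {n1, n3}; fixed.
Sat(E[(¬p ∨ b) U a]) = {n1, n3}
A[p U E[(¬p ∨ b) U a]]: least fixpoint, start Z0 = Sat(E[(¬p ∨ b) U a]) = {n1, n3}, add states in Sat(p) with every successor in Z. Already a fixed point.
Sat(A[p U E[(¬p ∨ b) U a]]) = {n1, n3}
n0 ∉ Sat(A[p U E[(¬p ∨ b) U a]]) = {n1, n3}, so the formula does not hold at n0.

No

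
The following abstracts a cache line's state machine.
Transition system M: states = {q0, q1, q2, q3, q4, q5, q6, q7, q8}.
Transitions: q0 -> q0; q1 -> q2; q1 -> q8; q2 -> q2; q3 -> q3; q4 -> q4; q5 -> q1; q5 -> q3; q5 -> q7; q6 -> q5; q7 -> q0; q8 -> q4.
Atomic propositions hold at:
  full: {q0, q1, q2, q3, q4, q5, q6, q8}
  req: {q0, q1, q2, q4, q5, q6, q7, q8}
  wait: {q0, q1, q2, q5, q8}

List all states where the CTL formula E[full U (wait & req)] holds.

{q0, q1, q2, q5, q6, q8}

Sat(wait & req) = {q0, q1, q2, q5, q8}
E[full U (wait & req)]: least fixpoint, start Z0 = Sat((wait & req)) = {q0, q1, q2, q5, q8}, add states in Sat(full) with some successor in Z. Z1 = {q0, q1, q2, q5, q6, q8}; fixed.
Sat(E[full U (wait & req)]) = {q0, q1, q2, q5, q6, q8}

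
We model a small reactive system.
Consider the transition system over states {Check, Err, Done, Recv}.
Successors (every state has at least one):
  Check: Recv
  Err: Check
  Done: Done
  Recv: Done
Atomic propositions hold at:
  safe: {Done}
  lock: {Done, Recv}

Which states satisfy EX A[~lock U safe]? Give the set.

Sat(~lock) = {Check, Err}
A[~lock U safe]: least fixpoint, start Z0 = Sat(safe) = {Done}, add states in Sat(~lock) with every successor in Z. Already a fixed point.
Sat(A[~lock U safe]) = {Done}
Sat(EX A[~lock U safe]) = {s : some successor in {Done}} = {Done, Recv}

{Done, Recv}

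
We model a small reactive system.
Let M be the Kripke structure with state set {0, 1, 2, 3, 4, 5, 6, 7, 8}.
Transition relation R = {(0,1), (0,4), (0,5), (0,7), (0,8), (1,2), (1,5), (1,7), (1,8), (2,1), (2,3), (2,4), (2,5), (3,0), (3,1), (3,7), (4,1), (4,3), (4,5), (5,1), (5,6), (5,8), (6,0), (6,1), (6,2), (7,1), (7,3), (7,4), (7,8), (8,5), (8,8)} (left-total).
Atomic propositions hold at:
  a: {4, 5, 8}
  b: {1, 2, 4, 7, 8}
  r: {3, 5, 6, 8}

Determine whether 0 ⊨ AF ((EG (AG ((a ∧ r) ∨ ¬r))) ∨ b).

No

Sat(a ∧ r) = {5, 8}
Sat(¬r) = {0, 1, 2, 4, 7}
Sat((a ∧ r) ∨ ¬r) = {0, 1, 2, 4, 5, 7, 8}
AG ((a ∧ r) ∨ ¬r): greatest fixpoint, start Z0 = {0, 1, 2, 4, 5, 7, 8}, keep only states in Sat with every successor in Z. Z1 = {0, 1, 8}; Z2 = ∅; fixed.
Sat(AG ((a ∧ r) ∨ ¬r)) = ∅
EG (AG ((a ∧ r) ∨ ¬r)): greatest fixpoint, start Z0 = ∅, keep only states in Sat with some successor in Z. Already a fixed point.
Sat(EG (AG ((a ∧ r) ∨ ¬r))) = ∅
Sat((EG (AG ((a ∧ r) ∨ ¬r))) ∨ b) = {1, 2, 4, 7, 8}
AF ((EG (AG ((a ∧ r) ∨ ¬r))) ∨ b): least fixpoint, start Z0 = {1, 2, 4, 7, 8}, add states with every successor in Z. Already a fixed point.
Sat(AF ((EG (AG ((a ∧ r) ∨ ¬r))) ∨ b)) = {1, 2, 4, 7, 8}
0 ∉ Sat(AF ((EG (AG ((a ∧ r) ∨ ¬r))) ∨ b)) = {1, 2, 4, 7, 8}, so the formula does not hold at 0.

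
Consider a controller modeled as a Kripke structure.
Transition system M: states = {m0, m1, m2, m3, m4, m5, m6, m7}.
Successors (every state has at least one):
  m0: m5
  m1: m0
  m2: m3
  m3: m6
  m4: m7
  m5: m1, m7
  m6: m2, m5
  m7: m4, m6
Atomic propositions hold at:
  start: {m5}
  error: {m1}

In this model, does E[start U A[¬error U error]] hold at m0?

Sat(¬error) = {m0, m2, m3, m4, m5, m6, m7}
A[¬error U error]: least fixpoint, start Z0 = Sat(error) = {m1}, add states in Sat(¬error) with every successor in Z. Already a fixed point.
Sat(A[¬error U error]) = {m1}
E[start U A[¬error U error]]: least fixpoint, start Z0 = Sat(A[¬error U error]) = {m1}, add states in Sat(start) with some successor in Z. Z1 = {m1, m5}; fixed.
Sat(E[start U A[¬error U error]]) = {m1, m5}
m0 ∉ Sat(E[start U A[¬error U error]]) = {m1, m5}, so the formula does not hold at m0.

No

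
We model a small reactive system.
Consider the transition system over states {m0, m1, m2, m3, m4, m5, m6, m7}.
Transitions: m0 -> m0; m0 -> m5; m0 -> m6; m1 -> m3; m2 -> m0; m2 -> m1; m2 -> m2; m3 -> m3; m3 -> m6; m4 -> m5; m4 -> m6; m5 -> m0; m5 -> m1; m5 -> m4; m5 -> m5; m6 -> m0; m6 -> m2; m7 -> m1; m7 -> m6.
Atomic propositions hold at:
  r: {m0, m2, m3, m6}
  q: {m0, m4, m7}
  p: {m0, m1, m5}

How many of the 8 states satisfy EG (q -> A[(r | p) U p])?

6

Sat(r | p) = {m0, m1, m2, m3, m5, m6}
A[(r | p) U p]: least fixpoint, start Z0 = Sat(p) = {m0, m1, m5}, add states in Sat(r | p) with every successor in Z. Already a fixed point.
Sat(A[(r | p) U p]) = {m0, m1, m5}
Sat(q -> A[(r | p) U p]) = {m0, m1, m2, m3, m5, m6}
EG (q -> A[(r | p) U p]): greatest fixpoint, start Z0 = {m0, m1, m2, m3, m5, m6}, keep only states in Sat with some successor in Z. Already a fixed point.
Sat(EG (q -> A[(r | p) U p])) = {m0, m1, m2, m3, m5, m6}
|Sat(EG (q -> A[(r | p) U p]))| = |{m0, m1, m2, m3, m5, m6}| = 6.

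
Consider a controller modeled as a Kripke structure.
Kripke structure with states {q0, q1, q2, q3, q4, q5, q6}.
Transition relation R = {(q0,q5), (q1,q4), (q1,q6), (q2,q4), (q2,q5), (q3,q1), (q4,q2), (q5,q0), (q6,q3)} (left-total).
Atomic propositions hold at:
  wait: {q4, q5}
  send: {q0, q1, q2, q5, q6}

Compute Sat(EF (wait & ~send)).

{q1, q2, q3, q4, q6}

Sat(~send) = {q3, q4}
Sat(wait & ~send) = {q4}
EF (wait & ~send): least fixpoint, start Z0 = {q4}, add states with some successor in Z. Z1 = {q1, q2, q4}; Z2 = {q1, q2, q3, q4}; Z3 = {q1, q2, q3, q4, q6}; fixed.
Sat(EF (wait & ~send)) = {q1, q2, q3, q4, q6}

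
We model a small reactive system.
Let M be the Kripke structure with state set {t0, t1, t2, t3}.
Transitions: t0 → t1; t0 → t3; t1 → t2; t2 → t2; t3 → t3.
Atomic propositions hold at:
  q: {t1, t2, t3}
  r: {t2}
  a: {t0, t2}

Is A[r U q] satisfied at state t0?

No

A[r U q]: least fixpoint, start Z0 = Sat(q) = {t1, t2, t3}, add states in Sat(r) with every successor in Z. Already a fixed point.
Sat(A[r U q]) = {t1, t2, t3}
t0 ∉ Sat(A[r U q]) = {t1, t2, t3}, so the formula does not hold at t0.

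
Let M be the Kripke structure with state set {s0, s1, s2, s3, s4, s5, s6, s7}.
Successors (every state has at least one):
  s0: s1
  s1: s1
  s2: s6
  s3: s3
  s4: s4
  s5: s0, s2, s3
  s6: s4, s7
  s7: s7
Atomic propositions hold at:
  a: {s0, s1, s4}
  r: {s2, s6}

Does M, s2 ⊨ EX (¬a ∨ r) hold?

Sat(¬a) = {s2, s3, s5, s6, s7}
Sat(¬a ∨ r) = {s2, s3, s5, s6, s7}
Sat(EX (¬a ∨ r)) = {s : some successor in {s2, s3, s5, s6, s7}} = {s2, s3, s5, s6, s7}
s2 ∈ Sat(EX (¬a ∨ r)) = {s2, s3, s5, s6, s7}, so the formula holds at s2.

Yes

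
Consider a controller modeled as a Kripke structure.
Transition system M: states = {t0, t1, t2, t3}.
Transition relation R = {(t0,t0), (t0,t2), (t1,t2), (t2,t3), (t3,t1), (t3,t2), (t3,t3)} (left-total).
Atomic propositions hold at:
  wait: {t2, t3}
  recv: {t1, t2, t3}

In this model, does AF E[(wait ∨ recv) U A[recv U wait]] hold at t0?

No

Sat(wait ∨ recv) = {t1, t2, t3}
A[recv U wait]: least fixpoint, start Z0 = Sat(wait) = {t2, t3}, add states in Sat(recv) with every successor in Z. Z1 = {t1, t2, t3}; fixed.
Sat(A[recv U wait]) = {t1, t2, t3}
E[(wait ∨ recv) U A[recv U wait]]: least fixpoint, start Z0 = Sat(A[recv U wait]) = {t1, t2, t3}, add states in Sat(wait ∨ recv) with some successor in Z. Already a fixed point.
Sat(E[(wait ∨ recv) U A[recv U wait]]) = {t1, t2, t3}
AF E[(wait ∨ recv) U A[recv U wait]]: least fixpoint, start Z0 = {t1, t2, t3}, add states with every successor in Z. Already a fixed point.
Sat(AF E[(wait ∨ recv) U A[recv U wait]]) = {t1, t2, t3}
t0 ∉ Sat(AF E[(wait ∨ recv) U A[recv U wait]]) = {t1, t2, t3}, so the formula does not hold at t0.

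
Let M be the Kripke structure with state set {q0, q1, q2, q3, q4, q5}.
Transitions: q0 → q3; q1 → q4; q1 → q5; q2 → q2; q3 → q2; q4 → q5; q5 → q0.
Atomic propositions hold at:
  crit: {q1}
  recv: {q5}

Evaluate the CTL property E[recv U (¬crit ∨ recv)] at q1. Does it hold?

Sat(¬crit) = {q0, q2, q3, q4, q5}
Sat(¬crit ∨ recv) = {q0, q2, q3, q4, q5}
E[recv U (¬crit ∨ recv)]: least fixpoint, start Z0 = Sat((¬crit ∨ recv)) = {q0, q2, q3, q4, q5}, add states in Sat(recv) with some successor in Z. Already a fixed point.
Sat(E[recv U (¬crit ∨ recv)]) = {q0, q2, q3, q4, q5}
q1 ∉ Sat(E[recv U (¬crit ∨ recv)]) = {q0, q2, q3, q4, q5}, so the formula does not hold at q1.

No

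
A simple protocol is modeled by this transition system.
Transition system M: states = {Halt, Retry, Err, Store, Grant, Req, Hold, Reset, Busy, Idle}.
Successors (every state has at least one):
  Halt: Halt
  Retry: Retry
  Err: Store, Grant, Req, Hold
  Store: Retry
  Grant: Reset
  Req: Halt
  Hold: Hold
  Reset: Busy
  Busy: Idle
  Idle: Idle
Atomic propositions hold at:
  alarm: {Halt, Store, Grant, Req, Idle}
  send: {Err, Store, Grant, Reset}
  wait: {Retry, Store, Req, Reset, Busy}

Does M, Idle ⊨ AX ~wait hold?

Yes

Sat(~wait) = {Halt, Err, Grant, Hold, Idle}
Sat(AX ~wait) = {s : every successor in {Halt, Err, Grant, Hold, Idle}} = {Halt, Req, Hold, Busy, Idle}
Idle ∈ Sat(AX ~wait) = {Halt, Req, Hold, Busy, Idle}, so the formula holds at Idle.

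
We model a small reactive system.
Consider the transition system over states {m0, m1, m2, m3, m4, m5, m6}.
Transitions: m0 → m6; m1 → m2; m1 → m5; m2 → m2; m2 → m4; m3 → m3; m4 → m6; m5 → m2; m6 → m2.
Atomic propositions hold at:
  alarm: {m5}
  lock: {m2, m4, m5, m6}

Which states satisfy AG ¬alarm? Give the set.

{m0, m2, m3, m4, m6}

Sat(¬alarm) = {m0, m1, m2, m3, m4, m6}
AG ¬alarm: greatest fixpoint, start Z0 = {m0, m1, m2, m3, m4, m6}, keep only states in Sat with every successor in Z. Z1 = {m0, m2, m3, m4, m6}; fixed.
Sat(AG ¬alarm) = {m0, m2, m3, m4, m6}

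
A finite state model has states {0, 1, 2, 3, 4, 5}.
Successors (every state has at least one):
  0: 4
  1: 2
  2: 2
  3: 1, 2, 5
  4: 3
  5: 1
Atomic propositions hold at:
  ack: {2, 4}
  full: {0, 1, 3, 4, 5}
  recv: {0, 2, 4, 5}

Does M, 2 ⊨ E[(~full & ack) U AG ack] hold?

Sat(~full) = {2}
Sat(~full & ack) = {2}
AG ack: greatest fixpoint, start Z0 = {2, 4}, keep only states in Sat with every successor in Z. Z1 = {2}; fixed.
Sat(AG ack) = {2}
E[(~full & ack) U AG ack]: least fixpoint, start Z0 = Sat(AG ack) = {2}, add states in Sat(~full & ack) with some successor in Z. Already a fixed point.
Sat(E[(~full & ack) U AG ack]) = {2}
2 ∈ Sat(E[(~full & ack) U AG ack]) = {2}, so the formula holds at 2.

Yes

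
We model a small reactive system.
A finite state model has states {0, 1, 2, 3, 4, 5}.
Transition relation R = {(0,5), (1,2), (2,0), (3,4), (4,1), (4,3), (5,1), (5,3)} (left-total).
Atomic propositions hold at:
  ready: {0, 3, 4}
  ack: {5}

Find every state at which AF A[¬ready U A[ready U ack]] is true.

{0, 1, 2, 5}

Sat(¬ready) = {1, 2, 5}
A[ready U ack]: least fixpoint, start Z0 = Sat(ack) = {5}, add states in Sat(ready) with every successor in Z. Z1 = {0, 5}; fixed.
Sat(A[ready U ack]) = {0, 5}
A[¬ready U A[ready U ack]]: least fixpoint, start Z0 = Sat(A[ready U ack]) = {0, 5}, add states in Sat(¬ready) with every successor in Z. Z1 = {0, 2, 5}; Z2 = {0, 1, 2, 5}; fixed.
Sat(A[¬ready U A[ready U ack]]) = {0, 1, 2, 5}
AF A[¬ready U A[ready U ack]]: least fixpoint, start Z0 = {0, 1, 2, 5}, add states with every successor in Z. Already a fixed point.
Sat(AF A[¬ready U A[ready U ack]]) = {0, 1, 2, 5}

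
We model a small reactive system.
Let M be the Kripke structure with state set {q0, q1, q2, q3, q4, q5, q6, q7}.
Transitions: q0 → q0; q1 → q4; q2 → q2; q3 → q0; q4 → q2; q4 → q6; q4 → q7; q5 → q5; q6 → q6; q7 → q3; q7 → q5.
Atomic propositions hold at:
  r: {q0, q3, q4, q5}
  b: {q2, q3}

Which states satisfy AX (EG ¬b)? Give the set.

{q0, q1, q3, q5, q6}

Sat(¬b) = {q0, q1, q4, q5, q6, q7}
EG ¬b: greatest fixpoint, start Z0 = {q0, q1, q4, q5, q6, q7}, keep only states in Sat with some successor in Z. Already a fixed point.
Sat(EG ¬b) = {q0, q1, q4, q5, q6, q7}
Sat(AX (EG ¬b)) = {s : every successor in {q0, q1, q4, q5, q6, q7}} = {q0, q1, q3, q5, q6}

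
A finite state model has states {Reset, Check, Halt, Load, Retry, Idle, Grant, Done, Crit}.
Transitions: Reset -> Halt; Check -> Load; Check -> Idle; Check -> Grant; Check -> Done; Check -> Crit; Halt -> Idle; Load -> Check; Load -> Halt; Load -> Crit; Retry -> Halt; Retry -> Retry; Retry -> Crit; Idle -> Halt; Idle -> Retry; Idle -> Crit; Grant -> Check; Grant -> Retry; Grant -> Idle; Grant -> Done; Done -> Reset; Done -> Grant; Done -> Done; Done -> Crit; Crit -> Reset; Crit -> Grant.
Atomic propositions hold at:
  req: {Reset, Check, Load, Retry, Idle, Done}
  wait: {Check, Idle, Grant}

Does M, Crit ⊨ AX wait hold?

No

Sat(AX wait) = {s : every successor in {Check, Idle, Grant}} = {Halt}
Crit ∉ Sat(AX wait) = {Halt}, so the formula does not hold at Crit.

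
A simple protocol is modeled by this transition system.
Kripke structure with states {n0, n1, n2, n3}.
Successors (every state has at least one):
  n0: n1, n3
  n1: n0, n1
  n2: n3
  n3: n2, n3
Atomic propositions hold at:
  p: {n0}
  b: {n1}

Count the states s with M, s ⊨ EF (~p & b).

Sat(~p) = {n1, n2, n3}
Sat(~p & b) = {n1}
EF (~p & b): least fixpoint, start Z0 = {n1}, add states with some successor in Z. Z1 = {n0, n1}; fixed.
Sat(EF (~p & b)) = {n0, n1}
|Sat(EF (~p & b))| = |{n0, n1}| = 2.

2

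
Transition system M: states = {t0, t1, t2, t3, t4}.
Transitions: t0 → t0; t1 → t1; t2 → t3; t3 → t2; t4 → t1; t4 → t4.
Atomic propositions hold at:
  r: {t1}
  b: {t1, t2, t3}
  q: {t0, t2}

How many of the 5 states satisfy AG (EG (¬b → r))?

3

Sat(¬b) = {t0, t4}
Sat(¬b → r) = {t1, t2, t3}
EG (¬b → r): greatest fixpoint, start Z0 = {t1, t2, t3}, keep only states in Sat with some successor in Z. Already a fixed point.
Sat(EG (¬b → r)) = {t1, t2, t3}
AG (EG (¬b → r)): greatest fixpoint, start Z0 = {t1, t2, t3}, keep only states in Sat with every successor in Z. Already a fixed point.
Sat(AG (EG (¬b → r))) = {t1, t2, t3}
|Sat(AG (EG (¬b → r)))| = |{t1, t2, t3}| = 3.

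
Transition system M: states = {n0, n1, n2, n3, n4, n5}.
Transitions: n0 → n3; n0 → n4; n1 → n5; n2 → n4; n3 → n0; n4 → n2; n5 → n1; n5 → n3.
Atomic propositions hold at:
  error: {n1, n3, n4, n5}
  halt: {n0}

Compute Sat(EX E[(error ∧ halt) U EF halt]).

Sat(error ∧ halt) = ∅
EF halt: least fixpoint, start Z0 = {n0}, add states with some successor in Z. Z1 = {n0, n3}; Z2 = {n0, n3, n5}; Z3 = {n0, n1, n3, n5}; fixed.
Sat(EF halt) = {n0, n1, n3, n5}
E[(error ∧ halt) U EF halt]: least fixpoint, start Z0 = Sat(EF halt) = {n0, n1, n3, n5}, add states in Sat(error ∧ halt) with some successor in Z. Already a fixed point.
Sat(E[(error ∧ halt) U EF halt]) = {n0, n1, n3, n5}
Sat(EX E[(error ∧ halt) U EF halt]) = {s : some successor in {n0, n1, n3, n5}} = {n0, n1, n3, n5}

{n0, n1, n3, n5}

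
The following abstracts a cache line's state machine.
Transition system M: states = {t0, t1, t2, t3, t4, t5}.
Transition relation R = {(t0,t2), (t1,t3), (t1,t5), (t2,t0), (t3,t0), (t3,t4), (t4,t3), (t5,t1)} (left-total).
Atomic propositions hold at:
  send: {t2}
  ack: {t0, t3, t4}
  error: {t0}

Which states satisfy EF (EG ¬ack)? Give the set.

{t1, t5}

Sat(¬ack) = {t1, t2, t5}
EG ¬ack: greatest fixpoint, start Z0 = {t1, t2, t5}, keep only states in Sat with some successor in Z. Z1 = {t1, t5}; fixed.
Sat(EG ¬ack) = {t1, t5}
EF (EG ¬ack): least fixpoint, start Z0 = {t1, t5}, add states with some successor in Z. Already a fixed point.
Sat(EF (EG ¬ack)) = {t1, t5}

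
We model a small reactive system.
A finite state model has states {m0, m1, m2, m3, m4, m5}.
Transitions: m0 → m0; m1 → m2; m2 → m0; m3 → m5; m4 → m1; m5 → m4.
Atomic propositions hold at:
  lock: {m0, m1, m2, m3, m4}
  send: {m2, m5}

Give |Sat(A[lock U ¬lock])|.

Sat(¬lock) = {m5}
A[lock U ¬lock]: least fixpoint, start Z0 = Sat(¬lock) = {m5}, add states in Sat(lock) with every successor in Z. Z1 = {m3, m5}; fixed.
Sat(A[lock U ¬lock]) = {m3, m5}
|Sat(A[lock U ¬lock])| = |{m3, m5}| = 2.

2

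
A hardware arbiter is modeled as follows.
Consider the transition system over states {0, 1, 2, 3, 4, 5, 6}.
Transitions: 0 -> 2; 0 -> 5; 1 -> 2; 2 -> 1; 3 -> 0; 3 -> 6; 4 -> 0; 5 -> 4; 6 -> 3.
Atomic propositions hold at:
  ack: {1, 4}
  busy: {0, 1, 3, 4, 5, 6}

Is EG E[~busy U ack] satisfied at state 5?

Sat(~busy) = {2}
E[~busy U ack]: least fixpoint, start Z0 = Sat(ack) = {1, 4}, add states in Sat(~busy) with some successor in Z. Z1 = {1, 2, 4}; fixed.
Sat(E[~busy U ack]) = {1, 2, 4}
EG E[~busy U ack]: greatest fixpoint, start Z0 = {1, 2, 4}, keep only states in Sat with some successor in Z. Z1 = {1, 2}; fixed.
Sat(EG E[~busy U ack]) = {1, 2}
5 ∉ Sat(EG E[~busy U ack]) = {1, 2}, so the formula does not hold at 5.

No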